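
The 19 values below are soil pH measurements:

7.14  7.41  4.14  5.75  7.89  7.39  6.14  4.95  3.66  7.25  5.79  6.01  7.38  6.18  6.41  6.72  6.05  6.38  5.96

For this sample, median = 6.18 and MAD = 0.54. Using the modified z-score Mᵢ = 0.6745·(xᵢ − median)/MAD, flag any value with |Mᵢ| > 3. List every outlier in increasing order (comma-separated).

3.66

|Mᵢ| > 3 ⇔ |xᵢ − 6.18| > 3·0.54/0.6745 = 2.40.
So outliers lie outside [3.78, 8.58].
3.66: M = -3.15 → outlier.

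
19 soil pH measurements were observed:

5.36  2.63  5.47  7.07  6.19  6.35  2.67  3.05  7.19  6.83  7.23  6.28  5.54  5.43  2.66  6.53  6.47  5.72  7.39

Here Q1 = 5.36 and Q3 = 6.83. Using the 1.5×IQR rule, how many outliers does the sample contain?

4

IQR = 1.47; fences at 5.36 − 2.205 = 3.155 and 6.83 + 2.205 = 9.035.
Outside the cutoffs: 2.63, 2.66, 2.67, 3.05.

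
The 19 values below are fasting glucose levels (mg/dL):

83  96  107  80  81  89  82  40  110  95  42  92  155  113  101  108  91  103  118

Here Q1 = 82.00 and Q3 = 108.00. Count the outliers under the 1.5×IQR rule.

3

IQR = 26.00; fences at 82.00 − 39.00 = 43.00 and 108.00 + 39.00 = 147.00.
Outside the cutoffs: 40, 42, 155.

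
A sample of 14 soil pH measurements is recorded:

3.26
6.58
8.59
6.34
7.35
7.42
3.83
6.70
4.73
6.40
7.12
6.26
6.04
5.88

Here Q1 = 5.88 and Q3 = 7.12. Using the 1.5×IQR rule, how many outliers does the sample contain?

IQR = 1.24; fences at 5.88 − 1.86 = 4.02 and 7.12 + 1.86 = 8.98.
Outside the cutoffs: 3.26, 3.83.

2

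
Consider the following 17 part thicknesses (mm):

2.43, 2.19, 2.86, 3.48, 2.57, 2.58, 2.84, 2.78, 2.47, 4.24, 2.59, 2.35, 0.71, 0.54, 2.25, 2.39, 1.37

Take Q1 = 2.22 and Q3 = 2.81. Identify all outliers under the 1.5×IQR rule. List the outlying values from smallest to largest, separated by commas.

0.54, 0.71, 4.24

IQR = Q3 − Q1 = 2.81 − 2.22 = 0.59.
Lower fence = Q1 − 1.5·IQR = 2.22 − 0.885 = 1.335.
Upper fence = Q3 + 1.5·IQR = 2.81 + 0.885 = 3.695.
0.54 < 1.335 → outlier.
0.71 < 1.335 → outlier.
4.24 > 3.695 → outlier.
All remaining values lie within [1.335, 3.695].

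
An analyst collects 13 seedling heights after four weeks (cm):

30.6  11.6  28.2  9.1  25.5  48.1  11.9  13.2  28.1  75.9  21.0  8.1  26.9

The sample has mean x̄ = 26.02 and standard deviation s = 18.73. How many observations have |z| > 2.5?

1

Cutoffs: x̄ ± 2.5s = [-20.805, 72.845].
Outside the cutoffs: 75.9.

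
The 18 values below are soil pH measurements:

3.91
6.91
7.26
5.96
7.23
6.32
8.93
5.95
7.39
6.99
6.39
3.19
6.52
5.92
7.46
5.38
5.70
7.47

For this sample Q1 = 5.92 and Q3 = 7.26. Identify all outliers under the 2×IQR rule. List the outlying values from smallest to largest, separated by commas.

IQR = Q3 − Q1 = 7.26 − 5.92 = 1.34.
Lower fence = Q1 − 2·IQR = 5.92 − 2.68 = 3.24.
Upper fence = Q3 + 2·IQR = 7.26 + 2.68 = 9.94.
3.19 < 3.24 → outlier.
All remaining values lie within [3.24, 9.94].

3.19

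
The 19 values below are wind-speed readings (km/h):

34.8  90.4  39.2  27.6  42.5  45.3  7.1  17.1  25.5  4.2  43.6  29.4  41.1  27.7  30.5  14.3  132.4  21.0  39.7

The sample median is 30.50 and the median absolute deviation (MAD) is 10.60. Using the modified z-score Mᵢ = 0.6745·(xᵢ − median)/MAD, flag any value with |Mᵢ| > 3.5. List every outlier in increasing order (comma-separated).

90.4, 132.4

|Mᵢ| > 3.5 ⇔ |xᵢ − 30.50| > 3.5·10.60/0.6745 = 55.00.
So outliers lie outside [-24.50, 85.50].
90.4: M = 3.81 → outlier.
132.4: M = 6.48 → outlier.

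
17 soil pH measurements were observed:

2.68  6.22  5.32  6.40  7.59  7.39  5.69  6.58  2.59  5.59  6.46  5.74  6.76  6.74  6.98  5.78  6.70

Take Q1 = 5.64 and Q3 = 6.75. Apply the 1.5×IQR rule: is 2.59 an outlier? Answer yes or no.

IQR = Q3 − Q1 = 6.75 − 5.64 = 1.11.
Lower fence = Q1 − 1.5·IQR = 5.64 − 1.665 = 3.975.
Upper fence = Q3 + 1.5·IQR = 6.75 + 1.665 = 8.415.
2.59 lies below the lower fence.

yes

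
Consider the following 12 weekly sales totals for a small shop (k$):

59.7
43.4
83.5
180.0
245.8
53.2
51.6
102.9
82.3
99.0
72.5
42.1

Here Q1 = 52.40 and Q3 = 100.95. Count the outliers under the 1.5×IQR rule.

2

IQR = 48.55; fences at 52.40 − 72.825 = -20.425 and 100.95 + 72.825 = 173.775.
Outside the cutoffs: 180.0, 245.8.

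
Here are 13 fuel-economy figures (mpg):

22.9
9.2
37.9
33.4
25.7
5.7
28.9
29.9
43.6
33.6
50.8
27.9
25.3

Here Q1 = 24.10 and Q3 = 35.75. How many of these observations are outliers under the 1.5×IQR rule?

IQR = 11.65; fences at 24.10 − 17.475 = 6.625 and 35.75 + 17.475 = 53.225.
Outside the cutoffs: 5.7.

1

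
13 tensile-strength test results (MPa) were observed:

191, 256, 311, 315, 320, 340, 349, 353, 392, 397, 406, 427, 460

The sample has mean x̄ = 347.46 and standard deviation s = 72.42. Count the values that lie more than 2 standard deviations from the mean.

Cutoffs: x̄ ± 2s = [202.62, 492.30].
Outside the cutoffs: 191.

1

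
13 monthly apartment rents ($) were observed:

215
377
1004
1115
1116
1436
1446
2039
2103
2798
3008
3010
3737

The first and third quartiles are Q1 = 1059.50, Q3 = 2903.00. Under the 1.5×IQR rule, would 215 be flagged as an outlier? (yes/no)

IQR = Q3 − Q1 = 2903.00 − 1059.50 = 1843.50.
Lower fence = Q1 − 1.5·IQR = 1059.50 − 2765.25 = -1705.75.
Upper fence = Q3 + 1.5·IQR = 2903.00 + 2765.25 = 5668.25.
215 lies within [-1705.75, 5668.25].

no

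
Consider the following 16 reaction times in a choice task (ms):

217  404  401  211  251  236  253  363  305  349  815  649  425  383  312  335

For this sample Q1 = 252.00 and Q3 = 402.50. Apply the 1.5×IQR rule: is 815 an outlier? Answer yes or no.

IQR = Q3 − Q1 = 402.50 − 252.00 = 150.50.
Lower fence = Q1 − 1.5·IQR = 252.00 − 225.75 = 26.25.
Upper fence = Q3 + 1.5·IQR = 402.50 + 225.75 = 628.25.
815 lies above the upper fence.

yes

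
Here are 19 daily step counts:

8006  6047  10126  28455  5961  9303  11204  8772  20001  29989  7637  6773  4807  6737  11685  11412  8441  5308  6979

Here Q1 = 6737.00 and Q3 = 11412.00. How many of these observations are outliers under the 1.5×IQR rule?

3

IQR = 4675.00; fences at 6737.00 − 7012.50 = -275.50 and 11412.00 + 7012.50 = 18424.50.
Outside the cutoffs: 20001, 28455, 29989.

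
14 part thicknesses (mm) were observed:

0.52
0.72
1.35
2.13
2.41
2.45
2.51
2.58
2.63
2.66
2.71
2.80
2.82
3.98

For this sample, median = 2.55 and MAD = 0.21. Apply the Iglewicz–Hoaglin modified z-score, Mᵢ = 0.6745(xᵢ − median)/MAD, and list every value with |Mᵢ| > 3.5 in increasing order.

|Mᵢ| > 3.5 ⇔ |xᵢ − 2.55| > 3.5·0.21/0.6745 = 1.09.
So outliers lie outside [1.46, 3.64].
0.52: M = -6.52 → outlier.
0.72: M = -5.88 → outlier.
1.35: M = -3.85 → outlier.
3.98: M = 4.59 → outlier.

0.52, 0.72, 1.35, 3.98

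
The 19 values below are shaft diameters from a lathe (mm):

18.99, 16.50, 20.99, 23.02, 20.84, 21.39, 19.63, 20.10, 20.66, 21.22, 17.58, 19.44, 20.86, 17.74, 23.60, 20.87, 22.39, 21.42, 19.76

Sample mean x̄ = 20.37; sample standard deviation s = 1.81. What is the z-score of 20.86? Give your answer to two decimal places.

z = (20.86 − 20.37) / 1.81 = 0.27.

0.27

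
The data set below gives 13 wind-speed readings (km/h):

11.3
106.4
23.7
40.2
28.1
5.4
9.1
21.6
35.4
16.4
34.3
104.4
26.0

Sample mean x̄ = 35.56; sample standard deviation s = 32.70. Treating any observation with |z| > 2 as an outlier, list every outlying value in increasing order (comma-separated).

104.4, 106.4

Cutoffs at x̄ ± 2s: 35.56 ± 2·32.70 = [-29.84, 100.96].
104.4: z = 2.11, |z| > 2 → outlier.
106.4: z = 2.17, |z| > 2 → outlier.
Every other value lies within [-29.84, 100.96].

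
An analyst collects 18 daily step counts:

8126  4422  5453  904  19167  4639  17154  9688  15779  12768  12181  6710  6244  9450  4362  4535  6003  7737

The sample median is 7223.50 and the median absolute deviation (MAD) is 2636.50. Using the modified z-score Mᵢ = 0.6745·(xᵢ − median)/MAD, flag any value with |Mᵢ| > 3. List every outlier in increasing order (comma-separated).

|Mᵢ| > 3 ⇔ |xᵢ − 7223.50| > 3·2636.50/0.6745 = 11726.46.
So outliers lie outside [-4502.96, 18949.96].
19167: M = 3.06 → outlier.

19167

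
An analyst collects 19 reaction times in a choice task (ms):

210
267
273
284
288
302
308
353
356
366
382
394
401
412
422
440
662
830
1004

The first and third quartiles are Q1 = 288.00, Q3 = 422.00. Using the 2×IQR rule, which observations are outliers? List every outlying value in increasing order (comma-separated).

IQR = Q3 − Q1 = 422.00 − 288.00 = 134.00.
Lower fence = Q1 − 2·IQR = 288.00 − 268.00 = 20.00.
Upper fence = Q3 + 2·IQR = 422.00 + 268.00 = 690.00.
830 > 690.00 → outlier.
1004 > 690.00 → outlier.
All remaining values lie within [20.00, 690.00].

830, 1004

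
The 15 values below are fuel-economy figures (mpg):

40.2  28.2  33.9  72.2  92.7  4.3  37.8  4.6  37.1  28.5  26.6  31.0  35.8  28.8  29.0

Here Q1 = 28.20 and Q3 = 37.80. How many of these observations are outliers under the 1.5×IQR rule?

IQR = 9.60; fences at 28.20 − 14.40 = 13.80 and 37.80 + 14.40 = 52.20.
Outside the cutoffs: 4.3, 4.6, 72.2, 92.7.

4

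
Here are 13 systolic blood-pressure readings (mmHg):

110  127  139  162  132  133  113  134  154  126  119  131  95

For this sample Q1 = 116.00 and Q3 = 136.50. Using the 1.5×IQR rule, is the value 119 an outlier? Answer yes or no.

no

IQR = Q3 − Q1 = 136.50 − 116.00 = 20.50.
Lower fence = Q1 − 1.5·IQR = 116.00 − 30.75 = 85.25.
Upper fence = Q3 + 1.5·IQR = 136.50 + 30.75 = 167.25.
119 lies within [85.25, 167.25].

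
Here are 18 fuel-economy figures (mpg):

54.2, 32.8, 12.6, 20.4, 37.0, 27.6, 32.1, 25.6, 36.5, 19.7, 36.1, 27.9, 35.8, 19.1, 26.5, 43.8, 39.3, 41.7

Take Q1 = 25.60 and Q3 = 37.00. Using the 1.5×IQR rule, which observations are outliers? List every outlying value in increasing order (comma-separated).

IQR = Q3 − Q1 = 37.00 − 25.60 = 11.40.
Lower fence = Q1 − 1.5·IQR = 25.60 − 17.10 = 8.50.
Upper fence = Q3 + 1.5·IQR = 37.00 + 17.10 = 54.10.
54.2 > 54.10 → outlier.
All remaining values lie within [8.50, 54.10].

54.2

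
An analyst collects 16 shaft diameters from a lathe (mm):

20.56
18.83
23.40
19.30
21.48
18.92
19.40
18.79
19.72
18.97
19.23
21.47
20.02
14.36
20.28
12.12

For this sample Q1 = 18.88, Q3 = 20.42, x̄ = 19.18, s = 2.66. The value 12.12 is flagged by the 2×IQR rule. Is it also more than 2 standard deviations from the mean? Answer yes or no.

yes

z = (12.12 − 19.18) / 2.66 = -2.65.
|z| = 2.65 > 2.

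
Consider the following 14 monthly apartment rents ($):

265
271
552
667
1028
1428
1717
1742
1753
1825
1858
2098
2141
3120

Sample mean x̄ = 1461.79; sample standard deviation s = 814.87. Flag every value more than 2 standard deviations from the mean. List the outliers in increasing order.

3120

Cutoffs at x̄ ± 2s: 1461.79 ± 2·814.87 = [-167.95, 3091.53].
3120: z = 2.03, |z| > 2 → outlier.
Every other value lies within [-167.95, 3091.53].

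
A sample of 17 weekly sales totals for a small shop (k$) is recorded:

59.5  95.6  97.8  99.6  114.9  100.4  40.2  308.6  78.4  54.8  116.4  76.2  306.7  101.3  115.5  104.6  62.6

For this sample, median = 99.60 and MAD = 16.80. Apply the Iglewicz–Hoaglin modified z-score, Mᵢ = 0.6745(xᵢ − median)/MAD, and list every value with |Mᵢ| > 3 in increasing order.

306.7, 308.6

|Mᵢ| > 3 ⇔ |xᵢ − 99.60| > 3·16.80/0.6745 = 74.72.
So outliers lie outside [24.88, 174.32].
306.7: M = 8.31 → outlier.
308.6: M = 8.39 → outlier.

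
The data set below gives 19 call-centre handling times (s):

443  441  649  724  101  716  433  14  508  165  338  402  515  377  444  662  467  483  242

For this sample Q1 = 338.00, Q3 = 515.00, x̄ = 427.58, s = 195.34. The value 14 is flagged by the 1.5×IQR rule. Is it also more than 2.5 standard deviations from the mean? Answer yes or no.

z = (14 − 427.58) / 195.34 = -2.12.
|z| = 2.12 ≤ 2.5.

no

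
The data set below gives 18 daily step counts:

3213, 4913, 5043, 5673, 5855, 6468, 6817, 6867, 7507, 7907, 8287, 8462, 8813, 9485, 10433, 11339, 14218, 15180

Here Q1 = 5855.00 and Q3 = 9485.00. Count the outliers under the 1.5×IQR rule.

1

IQR = 3630.00; fences at 5855.00 − 5445.00 = 410.00 and 9485.00 + 5445.00 = 14930.00.
Outside the cutoffs: 15180.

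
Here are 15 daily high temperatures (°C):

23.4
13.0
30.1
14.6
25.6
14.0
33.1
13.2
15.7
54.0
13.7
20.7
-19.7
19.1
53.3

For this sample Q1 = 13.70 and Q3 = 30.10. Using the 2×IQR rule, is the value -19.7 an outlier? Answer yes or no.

IQR = Q3 − Q1 = 30.10 − 13.70 = 16.40.
Lower fence = Q1 − 2·IQR = 13.70 − 32.80 = -19.10.
Upper fence = Q3 + 2·IQR = 30.10 + 32.80 = 62.90.
-19.7 lies below the lower fence.

yes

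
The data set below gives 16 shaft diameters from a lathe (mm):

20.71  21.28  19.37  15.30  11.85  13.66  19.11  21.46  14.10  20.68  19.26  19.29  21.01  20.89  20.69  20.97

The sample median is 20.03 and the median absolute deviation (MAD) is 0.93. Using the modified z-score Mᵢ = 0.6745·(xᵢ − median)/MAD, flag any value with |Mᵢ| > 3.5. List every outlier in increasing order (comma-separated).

11.85, 13.66, 14.10

|Mᵢ| > 3.5 ⇔ |xᵢ − 20.03| > 3.5·0.93/0.6745 = 4.83.
So outliers lie outside [15.20, 24.86].
11.85: M = -5.93 → outlier.
13.66: M = -4.62 → outlier.
14.10: M = -4.30 → outlier.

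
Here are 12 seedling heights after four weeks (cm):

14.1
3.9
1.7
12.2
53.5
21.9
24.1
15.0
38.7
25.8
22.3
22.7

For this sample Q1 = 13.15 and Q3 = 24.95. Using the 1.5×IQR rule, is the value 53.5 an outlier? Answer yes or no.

IQR = Q3 − Q1 = 24.95 − 13.15 = 11.80.
Lower fence = Q1 − 1.5·IQR = 13.15 − 17.70 = -4.55.
Upper fence = Q3 + 1.5·IQR = 24.95 + 17.70 = 42.65.
53.5 lies above the upper fence.

yes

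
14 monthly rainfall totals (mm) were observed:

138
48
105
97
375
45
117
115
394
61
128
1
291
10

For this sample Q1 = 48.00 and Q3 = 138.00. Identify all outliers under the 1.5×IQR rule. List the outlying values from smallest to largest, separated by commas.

291, 375, 394

IQR = Q3 − Q1 = 138.00 − 48.00 = 90.00.
Lower fence = Q1 − 1.5·IQR = 48.00 − 135.00 = -87.00.
Upper fence = Q3 + 1.5·IQR = 138.00 + 135.00 = 273.00.
291 > 273.00 → outlier.
375 > 273.00 → outlier.
394 > 273.00 → outlier.
All remaining values lie within [-87.00, 273.00].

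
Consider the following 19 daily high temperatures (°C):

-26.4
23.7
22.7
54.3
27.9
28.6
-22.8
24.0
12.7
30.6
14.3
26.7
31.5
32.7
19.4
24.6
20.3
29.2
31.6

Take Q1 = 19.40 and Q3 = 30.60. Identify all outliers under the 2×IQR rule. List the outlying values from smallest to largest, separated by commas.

-26.4, -22.8, 54.3

IQR = Q3 − Q1 = 30.60 − 19.40 = 11.20.
Lower fence = Q1 − 2·IQR = 19.40 − 22.40 = -3.00.
Upper fence = Q3 + 2·IQR = 30.60 + 22.40 = 53.00.
-26.4 < -3.00 → outlier.
-22.8 < -3.00 → outlier.
54.3 > 53.00 → outlier.
All remaining values lie within [-3.00, 53.00].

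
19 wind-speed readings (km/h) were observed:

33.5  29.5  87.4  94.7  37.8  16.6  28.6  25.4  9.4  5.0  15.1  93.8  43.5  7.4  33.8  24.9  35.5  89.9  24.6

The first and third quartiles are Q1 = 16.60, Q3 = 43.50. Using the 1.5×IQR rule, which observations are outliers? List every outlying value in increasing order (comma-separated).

87.4, 89.9, 93.8, 94.7

IQR = Q3 − Q1 = 43.50 − 16.60 = 26.90.
Lower fence = Q1 − 1.5·IQR = 16.60 − 40.35 = -23.75.
Upper fence = Q3 + 1.5·IQR = 43.50 + 40.35 = 83.85.
87.4 > 83.85 → outlier.
89.9 > 83.85 → outlier.
93.8 > 83.85 → outlier.
94.7 > 83.85 → outlier.
All remaining values lie within [-23.75, 83.85].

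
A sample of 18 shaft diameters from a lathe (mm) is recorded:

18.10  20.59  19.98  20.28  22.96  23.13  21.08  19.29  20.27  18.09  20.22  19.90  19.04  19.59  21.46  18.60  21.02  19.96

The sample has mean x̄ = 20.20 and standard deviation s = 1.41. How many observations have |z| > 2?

1

Cutoffs: x̄ ± 2s = [17.38, 23.02].
Outside the cutoffs: 23.13.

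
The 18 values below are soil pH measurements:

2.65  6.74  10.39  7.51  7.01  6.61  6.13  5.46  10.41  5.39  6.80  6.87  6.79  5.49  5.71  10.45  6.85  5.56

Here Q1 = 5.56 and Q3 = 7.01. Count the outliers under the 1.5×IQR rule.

IQR = 1.45; fences at 5.56 − 2.175 = 3.385 and 7.01 + 2.175 = 9.185.
Outside the cutoffs: 2.65, 10.39, 10.41, 10.45.

4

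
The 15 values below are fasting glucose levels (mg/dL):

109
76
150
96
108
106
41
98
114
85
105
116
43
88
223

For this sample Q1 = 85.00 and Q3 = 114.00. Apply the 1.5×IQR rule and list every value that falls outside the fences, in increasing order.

41, 223

IQR = Q3 − Q1 = 114.00 − 85.00 = 29.00.
Lower fence = Q1 − 1.5·IQR = 85.00 − 43.50 = 41.50.
Upper fence = Q3 + 1.5·IQR = 114.00 + 43.50 = 157.50.
41 < 41.50 → outlier.
223 > 157.50 → outlier.
All remaining values lie within [41.50, 157.50].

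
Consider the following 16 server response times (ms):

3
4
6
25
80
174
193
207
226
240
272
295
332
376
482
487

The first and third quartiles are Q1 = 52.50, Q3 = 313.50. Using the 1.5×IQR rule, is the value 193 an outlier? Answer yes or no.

no

IQR = Q3 − Q1 = 313.50 − 52.50 = 261.00.
Lower fence = Q1 − 1.5·IQR = 52.50 − 391.50 = -339.00.
Upper fence = Q3 + 1.5·IQR = 313.50 + 391.50 = 705.00.
193 lies within [-339.00, 705.00].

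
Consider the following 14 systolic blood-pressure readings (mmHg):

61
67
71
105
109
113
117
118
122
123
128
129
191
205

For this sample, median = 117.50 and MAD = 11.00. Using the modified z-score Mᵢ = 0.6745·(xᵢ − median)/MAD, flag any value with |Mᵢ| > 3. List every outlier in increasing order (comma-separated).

|Mᵢ| > 3 ⇔ |xᵢ − 117.50| > 3·11.00/0.6745 = 48.93.
So outliers lie outside [68.57, 166.43].
61: M = -3.46 → outlier.
67: M = -3.10 → outlier.
191: M = 4.51 → outlier.
205: M = 5.37 → outlier.

61, 67, 191, 205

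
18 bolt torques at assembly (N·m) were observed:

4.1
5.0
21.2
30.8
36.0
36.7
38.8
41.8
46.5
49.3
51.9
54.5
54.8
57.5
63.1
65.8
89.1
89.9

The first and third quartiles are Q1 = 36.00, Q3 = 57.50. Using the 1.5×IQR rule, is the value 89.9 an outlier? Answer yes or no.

IQR = Q3 − Q1 = 57.50 − 36.00 = 21.50.
Lower fence = Q1 − 1.5·IQR = 36.00 − 32.25 = 3.75.
Upper fence = Q3 + 1.5·IQR = 57.50 + 32.25 = 89.75.
89.9 lies above the upper fence.

yes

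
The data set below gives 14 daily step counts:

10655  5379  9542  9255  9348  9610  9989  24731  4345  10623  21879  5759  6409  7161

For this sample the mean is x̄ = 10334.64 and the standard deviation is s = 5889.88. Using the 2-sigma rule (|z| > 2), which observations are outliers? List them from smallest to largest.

24731

Cutoffs at x̄ ± 2s: 10334.64 ± 2·5889.88 = [-1445.12, 22114.40].
24731: z = 2.44, |z| > 2 → outlier.
Every other value lies within [-1445.12, 22114.40].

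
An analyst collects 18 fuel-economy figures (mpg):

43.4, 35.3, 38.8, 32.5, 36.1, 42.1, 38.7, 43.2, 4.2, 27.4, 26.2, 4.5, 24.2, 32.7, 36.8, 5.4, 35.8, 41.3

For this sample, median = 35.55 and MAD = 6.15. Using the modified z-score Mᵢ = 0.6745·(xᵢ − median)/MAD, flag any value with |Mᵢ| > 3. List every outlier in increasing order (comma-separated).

4.2, 4.5, 5.4

|Mᵢ| > 3 ⇔ |xᵢ − 35.55| > 3·6.15/0.6745 = 27.35.
So outliers lie outside [8.20, 62.90].
4.2: M = -3.44 → outlier.
4.5: M = -3.41 → outlier.
5.4: M = -3.31 → outlier.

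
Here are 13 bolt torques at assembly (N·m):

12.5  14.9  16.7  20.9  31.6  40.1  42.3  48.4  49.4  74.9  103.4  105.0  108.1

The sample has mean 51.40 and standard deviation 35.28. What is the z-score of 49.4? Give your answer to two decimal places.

z = (49.4 − 51.40) / 35.28 = -0.06.

-0.06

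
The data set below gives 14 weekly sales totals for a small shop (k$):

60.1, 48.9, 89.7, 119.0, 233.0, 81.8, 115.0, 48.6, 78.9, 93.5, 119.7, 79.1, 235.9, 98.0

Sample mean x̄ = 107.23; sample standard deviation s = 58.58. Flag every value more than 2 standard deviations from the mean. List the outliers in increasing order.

233.0, 235.9

Cutoffs at x̄ ± 2s: 107.23 ± 2·58.58 = [-9.93, 224.39].
233.0: z = 2.15, |z| > 2 → outlier.
235.9: z = 2.20, |z| > 2 → outlier.
Every other value lies within [-9.93, 224.39].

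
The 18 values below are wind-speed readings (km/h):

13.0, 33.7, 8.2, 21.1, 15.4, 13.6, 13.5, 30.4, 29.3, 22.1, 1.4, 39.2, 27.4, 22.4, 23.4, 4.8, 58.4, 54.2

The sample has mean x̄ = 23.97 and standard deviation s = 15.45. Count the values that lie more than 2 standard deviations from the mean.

1

Cutoffs: x̄ ± 2s = [-6.93, 54.87].
Outside the cutoffs: 58.4.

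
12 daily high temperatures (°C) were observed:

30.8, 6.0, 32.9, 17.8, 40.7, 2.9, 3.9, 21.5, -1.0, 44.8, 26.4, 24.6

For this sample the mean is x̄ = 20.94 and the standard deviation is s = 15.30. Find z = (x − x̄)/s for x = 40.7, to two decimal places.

z = (40.7 − 20.94) / 15.30 = 1.29.

1.29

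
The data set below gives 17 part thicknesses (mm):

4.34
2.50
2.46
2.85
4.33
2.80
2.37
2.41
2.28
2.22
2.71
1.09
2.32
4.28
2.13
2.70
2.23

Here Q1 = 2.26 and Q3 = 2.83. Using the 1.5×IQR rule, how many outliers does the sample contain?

IQR = 0.57; fences at 2.26 − 0.855 = 1.405 and 2.83 + 0.855 = 3.685.
Outside the cutoffs: 1.09, 4.28, 4.33, 4.34.

4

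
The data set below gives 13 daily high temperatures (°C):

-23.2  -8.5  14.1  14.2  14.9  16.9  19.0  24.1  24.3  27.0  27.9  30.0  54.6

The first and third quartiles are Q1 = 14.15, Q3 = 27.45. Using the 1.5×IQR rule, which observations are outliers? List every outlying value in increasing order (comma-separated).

IQR = Q3 − Q1 = 27.45 − 14.15 = 13.30.
Lower fence = Q1 − 1.5·IQR = 14.15 − 19.95 = -5.80.
Upper fence = Q3 + 1.5·IQR = 27.45 + 19.95 = 47.40.
-23.2 < -5.80 → outlier.
-8.5 < -5.80 → outlier.
54.6 > 47.40 → outlier.
All remaining values lie within [-5.80, 47.40].

-23.2, -8.5, 54.6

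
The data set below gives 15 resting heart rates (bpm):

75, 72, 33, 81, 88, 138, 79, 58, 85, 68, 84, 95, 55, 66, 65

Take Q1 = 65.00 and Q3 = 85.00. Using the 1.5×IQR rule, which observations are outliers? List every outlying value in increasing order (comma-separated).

IQR = Q3 − Q1 = 85.00 − 65.00 = 20.00.
Lower fence = Q1 − 1.5·IQR = 65.00 − 30.00 = 35.00.
Upper fence = Q3 + 1.5·IQR = 85.00 + 30.00 = 115.00.
33 < 35.00 → outlier.
138 > 115.00 → outlier.
All remaining values lie within [35.00, 115.00].

33, 138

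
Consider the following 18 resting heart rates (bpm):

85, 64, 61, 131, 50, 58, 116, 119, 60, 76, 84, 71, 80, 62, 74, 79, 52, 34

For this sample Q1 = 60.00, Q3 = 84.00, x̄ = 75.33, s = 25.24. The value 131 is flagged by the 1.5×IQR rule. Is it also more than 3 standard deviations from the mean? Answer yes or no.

no

z = (131 − 75.33) / 25.24 = 2.21.
|z| = 2.21 ≤ 3.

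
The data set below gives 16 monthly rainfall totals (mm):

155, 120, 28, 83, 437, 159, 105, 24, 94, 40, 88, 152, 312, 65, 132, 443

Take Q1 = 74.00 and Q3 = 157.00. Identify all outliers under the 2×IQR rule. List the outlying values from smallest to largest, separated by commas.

IQR = Q3 − Q1 = 157.00 − 74.00 = 83.00.
Lower fence = Q1 − 2·IQR = 74.00 − 166.00 = -92.00.
Upper fence = Q3 + 2·IQR = 157.00 + 166.00 = 323.00.
437 > 323.00 → outlier.
443 > 323.00 → outlier.
All remaining values lie within [-92.00, 323.00].

437, 443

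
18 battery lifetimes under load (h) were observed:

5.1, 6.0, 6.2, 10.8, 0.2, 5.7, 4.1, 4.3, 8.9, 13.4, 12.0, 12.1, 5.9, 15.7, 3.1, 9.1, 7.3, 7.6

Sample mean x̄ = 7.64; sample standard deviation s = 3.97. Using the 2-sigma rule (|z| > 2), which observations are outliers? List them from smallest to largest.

Cutoffs at x̄ ± 2s: 7.64 ± 2·3.97 = [-0.30, 15.58].
15.7: z = 2.03, |z| > 2 → outlier.
Every other value lies within [-0.30, 15.58].

15.7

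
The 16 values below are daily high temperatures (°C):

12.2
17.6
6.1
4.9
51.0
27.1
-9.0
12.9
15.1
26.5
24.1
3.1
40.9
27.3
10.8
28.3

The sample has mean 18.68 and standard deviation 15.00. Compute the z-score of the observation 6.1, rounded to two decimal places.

z = (6.1 − 18.68) / 15.00 = -0.84.

-0.84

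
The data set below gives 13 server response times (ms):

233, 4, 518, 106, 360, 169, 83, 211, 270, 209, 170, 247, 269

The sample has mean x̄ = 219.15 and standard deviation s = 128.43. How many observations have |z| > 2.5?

Cutoffs: x̄ ± 2.5s = [-101.925, 540.225].
Every value lies within the cutoffs.

0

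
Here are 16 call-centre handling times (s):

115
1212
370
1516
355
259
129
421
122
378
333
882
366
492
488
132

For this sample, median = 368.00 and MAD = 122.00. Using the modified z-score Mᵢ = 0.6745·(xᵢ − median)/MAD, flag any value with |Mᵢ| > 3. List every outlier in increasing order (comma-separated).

1212, 1516

|Mᵢ| > 3 ⇔ |xᵢ − 368.00| > 3·122.00/0.6745 = 542.62.
So outliers lie outside [-174.62, 910.62].
1212: M = 4.67 → outlier.
1516: M = 6.35 → outlier.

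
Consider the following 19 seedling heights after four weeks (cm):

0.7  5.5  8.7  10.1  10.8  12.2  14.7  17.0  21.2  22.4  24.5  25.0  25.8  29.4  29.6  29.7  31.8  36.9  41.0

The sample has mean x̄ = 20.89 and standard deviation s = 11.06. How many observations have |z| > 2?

0

Cutoffs: x̄ ± 2s = [-1.23, 43.01].
Every value lies within the cutoffs.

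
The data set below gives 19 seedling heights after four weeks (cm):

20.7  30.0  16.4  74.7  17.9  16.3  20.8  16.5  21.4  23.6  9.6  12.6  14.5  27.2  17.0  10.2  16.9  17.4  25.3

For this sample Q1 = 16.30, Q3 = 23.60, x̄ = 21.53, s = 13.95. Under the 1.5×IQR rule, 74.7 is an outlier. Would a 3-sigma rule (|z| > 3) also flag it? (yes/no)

yes

z = (74.7 − 21.53) / 13.95 = 3.81.
|z| = 3.81 > 3.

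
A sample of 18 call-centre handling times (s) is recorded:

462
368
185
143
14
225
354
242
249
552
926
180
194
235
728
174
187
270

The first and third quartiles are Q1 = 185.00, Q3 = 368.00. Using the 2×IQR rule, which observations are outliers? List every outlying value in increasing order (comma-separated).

IQR = Q3 − Q1 = 368.00 − 185.00 = 183.00.
Lower fence = Q1 − 2·IQR = 185.00 − 366.00 = -181.00.
Upper fence = Q3 + 2·IQR = 368.00 + 366.00 = 734.00.
926 > 734.00 → outlier.
All remaining values lie within [-181.00, 734.00].

926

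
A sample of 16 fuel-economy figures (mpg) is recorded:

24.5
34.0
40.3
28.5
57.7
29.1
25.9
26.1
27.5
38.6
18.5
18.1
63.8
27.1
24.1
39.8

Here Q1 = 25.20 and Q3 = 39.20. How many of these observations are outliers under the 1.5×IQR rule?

1

IQR = 14.00; fences at 25.20 − 21.00 = 4.20 and 39.20 + 21.00 = 60.20.
Outside the cutoffs: 63.8.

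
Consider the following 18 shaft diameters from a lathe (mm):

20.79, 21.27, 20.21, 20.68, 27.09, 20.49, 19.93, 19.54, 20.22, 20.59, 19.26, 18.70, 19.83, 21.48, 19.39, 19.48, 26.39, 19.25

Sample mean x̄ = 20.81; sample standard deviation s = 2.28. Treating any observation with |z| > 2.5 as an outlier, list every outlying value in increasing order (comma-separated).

Cutoffs at x̄ ± 2.5s: 20.81 ± 2.5·2.28 = [15.11, 26.51].
27.09: z = 2.75, |z| > 2.5 → outlier.
Every other value lies within [15.11, 26.51].

27.09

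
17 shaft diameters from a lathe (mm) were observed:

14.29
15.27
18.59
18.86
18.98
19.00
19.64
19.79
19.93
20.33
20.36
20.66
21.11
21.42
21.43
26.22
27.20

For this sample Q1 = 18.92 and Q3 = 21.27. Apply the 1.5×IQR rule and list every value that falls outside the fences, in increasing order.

14.29, 15.27, 26.22, 27.20

IQR = Q3 − Q1 = 21.27 − 18.92 = 2.35.
Lower fence = Q1 − 1.5·IQR = 18.92 − 3.525 = 15.395.
Upper fence = Q3 + 1.5·IQR = 21.27 + 3.525 = 24.795.
14.29 < 15.395 → outlier.
15.27 < 15.395 → outlier.
26.22 > 24.795 → outlier.
27.20 > 24.795 → outlier.
All remaining values lie within [15.395, 24.795].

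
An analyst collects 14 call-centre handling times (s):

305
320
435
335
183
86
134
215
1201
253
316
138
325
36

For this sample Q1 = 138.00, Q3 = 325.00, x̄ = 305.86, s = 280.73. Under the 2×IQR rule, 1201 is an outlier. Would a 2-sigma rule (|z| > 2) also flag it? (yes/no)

yes

z = (1201 − 305.86) / 280.73 = 3.19.
|z| = 3.19 > 2.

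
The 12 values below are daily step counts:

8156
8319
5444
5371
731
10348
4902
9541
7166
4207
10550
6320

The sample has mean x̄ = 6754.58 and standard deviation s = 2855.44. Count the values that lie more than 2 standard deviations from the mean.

1

Cutoffs: x̄ ± 2s = [1043.70, 12465.46].
Outside the cutoffs: 731.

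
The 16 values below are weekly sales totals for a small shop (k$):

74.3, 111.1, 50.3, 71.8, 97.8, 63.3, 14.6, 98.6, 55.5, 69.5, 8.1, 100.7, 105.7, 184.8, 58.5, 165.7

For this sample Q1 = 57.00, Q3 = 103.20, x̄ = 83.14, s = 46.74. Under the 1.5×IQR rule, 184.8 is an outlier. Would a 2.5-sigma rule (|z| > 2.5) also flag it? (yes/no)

no

z = (184.8 − 83.14) / 46.74 = 2.18.
|z| = 2.18 ≤ 2.5.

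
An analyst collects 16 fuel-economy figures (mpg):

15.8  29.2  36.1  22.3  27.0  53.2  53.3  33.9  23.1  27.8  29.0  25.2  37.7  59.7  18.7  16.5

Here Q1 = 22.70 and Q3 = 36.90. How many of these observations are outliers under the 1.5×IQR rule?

IQR = 14.20; fences at 22.70 − 21.30 = 1.40 and 36.90 + 21.30 = 58.20.
Outside the cutoffs: 59.7.

1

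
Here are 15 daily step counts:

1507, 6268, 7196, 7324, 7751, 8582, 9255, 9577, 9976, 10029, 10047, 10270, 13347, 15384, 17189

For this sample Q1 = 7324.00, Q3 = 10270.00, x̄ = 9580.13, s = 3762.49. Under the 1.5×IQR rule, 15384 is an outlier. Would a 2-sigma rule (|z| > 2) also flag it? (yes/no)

z = (15384 − 9580.13) / 3762.49 = 1.54.
|z| = 1.54 ≤ 2.

no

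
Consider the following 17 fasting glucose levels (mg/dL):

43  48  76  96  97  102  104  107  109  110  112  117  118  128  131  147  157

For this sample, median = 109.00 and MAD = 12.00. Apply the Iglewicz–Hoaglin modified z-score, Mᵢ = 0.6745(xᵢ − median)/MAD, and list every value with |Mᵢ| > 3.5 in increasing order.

|Mᵢ| > 3.5 ⇔ |xᵢ − 109.00| > 3.5·12.00/0.6745 = 62.27.
So outliers lie outside [46.73, 171.27].
43: M = -3.71 → outlier.

43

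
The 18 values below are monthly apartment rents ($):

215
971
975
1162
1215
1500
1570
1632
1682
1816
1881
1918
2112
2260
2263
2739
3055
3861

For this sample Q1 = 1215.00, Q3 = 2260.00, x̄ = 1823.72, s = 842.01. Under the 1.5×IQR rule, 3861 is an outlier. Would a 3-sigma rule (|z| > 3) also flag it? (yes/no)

z = (3861 − 1823.72) / 842.01 = 2.42.
|z| = 2.42 ≤ 3.

no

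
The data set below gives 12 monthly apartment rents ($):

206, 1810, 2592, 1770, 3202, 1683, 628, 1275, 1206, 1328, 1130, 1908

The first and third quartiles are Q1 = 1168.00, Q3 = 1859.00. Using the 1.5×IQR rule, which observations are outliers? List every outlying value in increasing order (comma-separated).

3202

IQR = Q3 − Q1 = 1859.00 − 1168.00 = 691.00.
Lower fence = Q1 − 1.5·IQR = 1168.00 − 1036.50 = 131.50.
Upper fence = Q3 + 1.5·IQR = 1859.00 + 1036.50 = 2895.50.
3202 > 2895.50 → outlier.
All remaining values lie within [131.50, 2895.50].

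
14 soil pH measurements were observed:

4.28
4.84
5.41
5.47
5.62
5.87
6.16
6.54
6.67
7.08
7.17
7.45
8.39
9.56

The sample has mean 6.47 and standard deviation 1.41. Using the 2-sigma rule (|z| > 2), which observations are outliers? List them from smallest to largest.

9.56

Cutoffs at x̄ ± 2s: 6.47 ± 2·1.41 = [3.65, 9.29].
9.56: z = 2.19, |z| > 2 → outlier.
Every other value lies within [3.65, 9.29].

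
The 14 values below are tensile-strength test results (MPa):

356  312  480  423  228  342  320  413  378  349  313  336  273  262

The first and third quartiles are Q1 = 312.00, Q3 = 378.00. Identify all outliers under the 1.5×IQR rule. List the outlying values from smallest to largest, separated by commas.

480

IQR = Q3 − Q1 = 378.00 − 312.00 = 66.00.
Lower fence = Q1 − 1.5·IQR = 312.00 − 99.00 = 213.00.
Upper fence = Q3 + 1.5·IQR = 378.00 + 99.00 = 477.00.
480 > 477.00 → outlier.
All remaining values lie within [213.00, 477.00].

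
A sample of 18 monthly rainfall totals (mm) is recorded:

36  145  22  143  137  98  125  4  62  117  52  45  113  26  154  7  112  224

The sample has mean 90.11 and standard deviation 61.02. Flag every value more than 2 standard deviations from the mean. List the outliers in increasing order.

224

Cutoffs at x̄ ± 2s: 90.11 ± 2·61.02 = [-31.93, 212.15].
224: z = 2.19, |z| > 2 → outlier.
Every other value lies within [-31.93, 212.15].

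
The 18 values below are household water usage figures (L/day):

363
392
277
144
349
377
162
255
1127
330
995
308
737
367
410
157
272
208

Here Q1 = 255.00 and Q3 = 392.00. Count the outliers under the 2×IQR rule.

IQR = 137.00; fences at 255.00 − 274.00 = -19.00 and 392.00 + 274.00 = 666.00.
Outside the cutoffs: 737, 995, 1127.

3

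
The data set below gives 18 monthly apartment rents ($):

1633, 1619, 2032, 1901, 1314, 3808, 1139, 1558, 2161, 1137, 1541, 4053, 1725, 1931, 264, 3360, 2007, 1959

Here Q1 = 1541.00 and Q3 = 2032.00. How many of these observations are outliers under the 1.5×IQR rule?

4

IQR = 491.00; fences at 1541.00 − 736.50 = 804.50 and 2032.00 + 736.50 = 2768.50.
Outside the cutoffs: 264, 3360, 3808, 4053.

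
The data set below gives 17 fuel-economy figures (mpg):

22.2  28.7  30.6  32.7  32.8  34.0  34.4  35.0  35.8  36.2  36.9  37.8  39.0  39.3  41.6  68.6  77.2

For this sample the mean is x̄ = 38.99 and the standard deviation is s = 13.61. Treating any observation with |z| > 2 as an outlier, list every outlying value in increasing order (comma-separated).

Cutoffs at x̄ ± 2s: 38.99 ± 2·13.61 = [11.77, 66.21].
68.6: z = 2.18, |z| > 2 → outlier.
77.2: z = 2.81, |z| > 2 → outlier.
Every other value lies within [11.77, 66.21].

68.6, 77.2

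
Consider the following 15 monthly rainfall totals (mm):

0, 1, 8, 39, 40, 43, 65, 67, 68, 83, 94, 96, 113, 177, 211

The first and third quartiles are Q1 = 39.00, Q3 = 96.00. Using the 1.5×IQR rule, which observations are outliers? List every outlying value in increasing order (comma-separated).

211

IQR = Q3 − Q1 = 96.00 − 39.00 = 57.00.
Lower fence = Q1 − 1.5·IQR = 39.00 − 85.50 = -46.50.
Upper fence = Q3 + 1.5·IQR = 96.00 + 85.50 = 181.50.
211 > 181.50 → outlier.
All remaining values lie within [-46.50, 181.50].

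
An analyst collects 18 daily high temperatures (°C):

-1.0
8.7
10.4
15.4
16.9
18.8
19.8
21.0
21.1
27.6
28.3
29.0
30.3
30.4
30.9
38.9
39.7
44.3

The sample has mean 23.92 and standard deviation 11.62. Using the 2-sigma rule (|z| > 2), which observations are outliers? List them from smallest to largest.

Cutoffs at x̄ ± 2s: 23.92 ± 2·11.62 = [0.68, 47.16].
-1.0: z = -2.14, |z| > 2 → outlier.
Every other value lies within [0.68, 47.16].

-1.0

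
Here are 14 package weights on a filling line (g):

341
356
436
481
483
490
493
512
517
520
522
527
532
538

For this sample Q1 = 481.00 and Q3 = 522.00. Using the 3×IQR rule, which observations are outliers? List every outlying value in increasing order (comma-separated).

341, 356

IQR = Q3 − Q1 = 522.00 − 481.00 = 41.00.
Lower fence = Q1 − 3·IQR = 481.00 − 123.00 = 358.00.
Upper fence = Q3 + 3·IQR = 522.00 + 123.00 = 645.00.
341 < 358.00 → outlier.
356 < 358.00 → outlier.
All remaining values lie within [358.00, 645.00].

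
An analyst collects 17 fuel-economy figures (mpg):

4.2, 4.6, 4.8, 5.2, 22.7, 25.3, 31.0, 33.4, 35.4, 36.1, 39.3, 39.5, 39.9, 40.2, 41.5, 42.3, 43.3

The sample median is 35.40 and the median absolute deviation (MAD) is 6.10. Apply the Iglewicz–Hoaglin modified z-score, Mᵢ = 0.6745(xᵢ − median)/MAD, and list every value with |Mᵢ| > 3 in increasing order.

|Mᵢ| > 3 ⇔ |xᵢ − 35.40| > 3·6.10/0.6745 = 27.13.
So outliers lie outside [8.27, 62.53].
4.2: M = -3.45 → outlier.
4.6: M = -3.41 → outlier.
4.8: M = -3.38 → outlier.
5.2: M = -3.34 → outlier.

4.2, 4.6, 4.8, 5.2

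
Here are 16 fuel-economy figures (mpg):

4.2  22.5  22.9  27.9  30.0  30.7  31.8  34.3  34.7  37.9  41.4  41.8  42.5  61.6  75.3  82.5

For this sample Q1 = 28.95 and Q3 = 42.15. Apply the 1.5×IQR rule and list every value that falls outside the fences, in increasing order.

IQR = Q3 − Q1 = 42.15 − 28.95 = 13.20.
Lower fence = Q1 − 1.5·IQR = 28.95 − 19.80 = 9.15.
Upper fence = Q3 + 1.5·IQR = 42.15 + 19.80 = 61.95.
4.2 < 9.15 → outlier.
75.3 > 61.95 → outlier.
82.5 > 61.95 → outlier.
All remaining values lie within [9.15, 61.95].

4.2, 75.3, 82.5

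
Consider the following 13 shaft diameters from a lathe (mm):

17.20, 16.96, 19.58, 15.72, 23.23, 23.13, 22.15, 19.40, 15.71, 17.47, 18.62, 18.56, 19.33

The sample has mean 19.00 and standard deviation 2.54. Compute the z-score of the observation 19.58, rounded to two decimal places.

z = (19.58 − 19.00) / 2.54 = 0.23.

0.23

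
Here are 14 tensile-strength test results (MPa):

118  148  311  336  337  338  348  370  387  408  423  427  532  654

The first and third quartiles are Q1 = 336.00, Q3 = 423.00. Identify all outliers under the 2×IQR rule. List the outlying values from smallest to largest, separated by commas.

118, 148, 654

IQR = Q3 − Q1 = 423.00 − 336.00 = 87.00.
Lower fence = Q1 − 2·IQR = 336.00 − 174.00 = 162.00.
Upper fence = Q3 + 2·IQR = 423.00 + 174.00 = 597.00.
118 < 162.00 → outlier.
148 < 162.00 → outlier.
654 > 597.00 → outlier.
All remaining values lie within [162.00, 597.00].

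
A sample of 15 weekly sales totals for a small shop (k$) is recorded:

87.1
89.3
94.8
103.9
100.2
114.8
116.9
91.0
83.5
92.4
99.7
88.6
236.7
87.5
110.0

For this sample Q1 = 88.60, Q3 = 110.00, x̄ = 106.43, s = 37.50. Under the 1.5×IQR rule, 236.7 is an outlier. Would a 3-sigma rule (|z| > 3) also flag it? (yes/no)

z = (236.7 − 106.43) / 37.50 = 3.47.
|z| = 3.47 > 3.

yes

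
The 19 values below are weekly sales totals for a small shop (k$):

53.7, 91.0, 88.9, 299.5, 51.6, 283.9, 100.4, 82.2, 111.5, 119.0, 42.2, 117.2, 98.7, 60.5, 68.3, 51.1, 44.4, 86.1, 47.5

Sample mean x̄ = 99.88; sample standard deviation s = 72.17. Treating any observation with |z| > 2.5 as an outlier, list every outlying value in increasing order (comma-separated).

Cutoffs at x̄ ± 2.5s: 99.88 ± 2.5·72.17 = [-80.545, 280.305].
283.9: z = 2.55, |z| > 2.5 → outlier.
299.5: z = 2.77, |z| > 2.5 → outlier.
Every other value lies within [-80.545, 280.305].

283.9, 299.5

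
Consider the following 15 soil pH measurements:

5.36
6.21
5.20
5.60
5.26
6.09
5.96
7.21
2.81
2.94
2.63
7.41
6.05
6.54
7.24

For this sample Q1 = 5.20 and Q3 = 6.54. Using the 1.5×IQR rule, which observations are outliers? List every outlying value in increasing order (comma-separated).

2.63, 2.81, 2.94

IQR = Q3 − Q1 = 6.54 − 5.20 = 1.34.
Lower fence = Q1 − 1.5·IQR = 5.20 − 2.01 = 3.19.
Upper fence = Q3 + 1.5·IQR = 6.54 + 2.01 = 8.55.
2.63 < 3.19 → outlier.
2.81 < 3.19 → outlier.
2.94 < 3.19 → outlier.
All remaining values lie within [3.19, 8.55].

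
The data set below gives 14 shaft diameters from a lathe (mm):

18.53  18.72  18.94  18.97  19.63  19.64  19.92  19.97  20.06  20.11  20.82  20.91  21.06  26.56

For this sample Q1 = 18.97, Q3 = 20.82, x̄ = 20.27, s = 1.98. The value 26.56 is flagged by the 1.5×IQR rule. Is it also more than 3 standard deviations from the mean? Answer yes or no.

yes

z = (26.56 − 20.27) / 1.98 = 3.18.
|z| = 3.18 > 3.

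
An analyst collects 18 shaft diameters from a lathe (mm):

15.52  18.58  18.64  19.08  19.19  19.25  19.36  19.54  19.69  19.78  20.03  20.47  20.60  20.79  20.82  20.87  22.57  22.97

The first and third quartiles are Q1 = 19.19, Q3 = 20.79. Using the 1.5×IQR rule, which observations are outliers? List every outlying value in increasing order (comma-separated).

IQR = Q3 − Q1 = 20.79 − 19.19 = 1.60.
Lower fence = Q1 − 1.5·IQR = 19.19 − 2.40 = 16.79.
Upper fence = Q3 + 1.5·IQR = 20.79 + 2.40 = 23.19.
15.52 < 16.79 → outlier.
All remaining values lie within [16.79, 23.19].

15.52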